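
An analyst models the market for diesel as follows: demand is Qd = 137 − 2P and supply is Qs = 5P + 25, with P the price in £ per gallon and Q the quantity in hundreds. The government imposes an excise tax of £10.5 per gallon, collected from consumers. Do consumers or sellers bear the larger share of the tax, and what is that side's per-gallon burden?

Before the tax: set 137 − 2P = 5P + 25 → P* = £16, Q* = 105.
With the tax collected from consumers, demand (in seller-price terms) shifts: Qd = 137 − 2(P + 10.5).
Solving gives Q = 90 with consumers paying £23.5 and sellers receiving £13 (the £10.5 wedge).
Per-gallon burden: consumers £7.5, sellers £3.
Consumers take the larger share because demand is less price-elastic here (demand slope 2 vs supply slope 5).

Consumers bear the larger share: £7.5 per gallon.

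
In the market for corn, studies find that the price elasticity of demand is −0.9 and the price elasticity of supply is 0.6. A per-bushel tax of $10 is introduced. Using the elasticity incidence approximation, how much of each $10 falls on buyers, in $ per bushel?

Incidence ratio: buyers' share ≈ εs / (εs + |εd|) = 0.6 / (0.6 + 0.9) = 0.4.
So buyers bear ≈ 0.4 × $10 = $4; producers bear $6.

Buyers bear ≈ $4 per bushel.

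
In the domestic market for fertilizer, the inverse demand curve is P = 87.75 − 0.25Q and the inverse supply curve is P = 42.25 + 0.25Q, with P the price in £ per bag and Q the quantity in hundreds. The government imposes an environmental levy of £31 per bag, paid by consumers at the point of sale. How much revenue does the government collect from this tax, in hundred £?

Inverting to Q(P) form: Qd = 351 − 4P; Qs = 4P − 169.
Without the tax, 351 − 4P = 4P − 169 gives 8P = 520, so P* = £65 and Q* = 91.
With the tax collected from consumers, demand (in seller-price terms) shifts: Qd = 351 − 4(P + 31).
Solving gives Q = 29 with consumers paying £80.5 and suppliers receiving £49.5 (the £31 wedge).
Revenue = t · Q = 31 · 29 = £899.

Tax revenue = £899 hundred.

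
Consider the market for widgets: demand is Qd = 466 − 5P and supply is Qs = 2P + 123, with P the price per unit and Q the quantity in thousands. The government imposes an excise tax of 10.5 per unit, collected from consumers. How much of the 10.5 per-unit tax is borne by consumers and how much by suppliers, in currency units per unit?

Consumers bear 3 per unit; suppliers bear 7.5 per unit.

Without the tax, 466 − 5P = 2P + 123 gives 7P = 343, so P* = 49 and Q* = 221.
With the tax collected from consumers, demand (in seller-price terms) shifts: Qd = 466 − 5(P + 10.5).
Solving gives Q = 206 with consumers paying 52 and suppliers receiving 41.5 (the 10.5 wedge).
Burden on consumers: 3; on suppliers: 7.5. (They sum to 10.5.)
The less price-elastic side of the market bears the larger share of a per-unit tax.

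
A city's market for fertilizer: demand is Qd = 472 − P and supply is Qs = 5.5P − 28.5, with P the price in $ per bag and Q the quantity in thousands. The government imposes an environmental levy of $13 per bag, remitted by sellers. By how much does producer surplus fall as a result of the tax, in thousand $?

Producer surplus falls by $779 thousand.

Before the tax: set 472 − P = 5.5P − 28.5 → P* = $77, Q* = 395.
With the tax collected from sellers, supply shifts: Qs = 5.5(P − 13) − 28.5.
Solving gives Q = 384 with consumers paying $88 and sellers receiving $75 (the $13 wedge).
ΔPS is the trapezoid between Q = 384 and Q = 395 of height $2: ½ · (395 + 384) · 2 = $779.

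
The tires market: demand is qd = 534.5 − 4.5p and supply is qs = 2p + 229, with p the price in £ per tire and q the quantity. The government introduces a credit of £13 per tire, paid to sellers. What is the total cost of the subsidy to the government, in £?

Government outlay = £4433.

Before the subsidy: set 534.5 − 4.5p = 2p + 229 → p* = £47, q* = 323.
With a per-unit subsidy paid to sellers, each receives p + 13 per unit sold, so supply becomes qs = 2(p + 13) + 229.
New equilibrium: buyers pay £43, sellers receive £56, q = 341. (Wedge: pb − ps = −13.)
Outlay = t · Q = 13 · 341 = £4433.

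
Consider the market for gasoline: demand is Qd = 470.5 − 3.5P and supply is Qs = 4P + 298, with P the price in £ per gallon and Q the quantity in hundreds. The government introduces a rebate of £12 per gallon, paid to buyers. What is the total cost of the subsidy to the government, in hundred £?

Without the subsidy, 470.5 − 3.5P = 4P + 298 gives 7.5P = 172.5, so P* = £23 and Q* = 390.
With a per-unit subsidy paid to buyers, each effectively pays P − 12, so demand becomes Qd = 470.5 − 3.5(P − 12).
Solving gives Q = 412.4 with buyers paying £16.6 and suppliers receiving £28.6 (the £12 wedge).
Outlay = t · Q = 12 · 412.4 = £4948.8.

Government outlay = £4948.8 hundred.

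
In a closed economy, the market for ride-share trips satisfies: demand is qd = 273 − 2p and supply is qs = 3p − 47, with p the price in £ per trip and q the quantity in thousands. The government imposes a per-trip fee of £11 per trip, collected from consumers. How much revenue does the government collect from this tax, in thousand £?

Before the tax: set 273 − 2p = 3p − 47 → p* = £64, q* = 145.
With the tax collected from consumers, demand (in seller-price terms) shifts: qd = 273 − 2(p + 11).
Solving gives q = 131.8 with consumers paying £70.6 and suppliers receiving £59.6 (the £11 wedge).
Revenue = t · Q = 11 · 131.8 = £1449.8.

Tax revenue = £1449.8 thousand.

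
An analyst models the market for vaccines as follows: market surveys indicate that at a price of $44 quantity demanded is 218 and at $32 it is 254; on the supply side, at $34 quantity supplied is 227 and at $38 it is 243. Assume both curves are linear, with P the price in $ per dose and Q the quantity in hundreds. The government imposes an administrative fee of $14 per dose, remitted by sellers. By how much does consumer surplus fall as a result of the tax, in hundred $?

Consumer surplus falls by $1816 hundred.

Demand slope: (254 − 218)/(32 − 44) = -3, so Qd = 350 − 3P.
Supply slope: (243 − 227)/(38 − 34) = 4, so Qs = 4P + 91.
Without the tax, 350 − 3P = 4P + 91 gives 7P = 259, so P* = $37 and Q* = 239.
With the tax collected from sellers, supply shifts: Qs = 4(P − 14) + 91.
Solving gives Q = 215 with buyers paying $45 and sellers receiving $31 (the $14 wedge).
ΔCS is the trapezoid between Q = 215 and Q = 239 of height $8: ½ · (239 + 215) · 8 = $1816.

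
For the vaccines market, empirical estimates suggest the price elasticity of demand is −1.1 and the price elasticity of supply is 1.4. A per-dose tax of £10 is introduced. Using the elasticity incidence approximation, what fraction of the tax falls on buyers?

Buyers' share ≈ 0.56.

Incidence ratio: buyers' share ≈ εs / (εs + |εd|) = 1.4 / (1.4 + 1.1) = 0.56.
Supply is the more elastic side, so buyers bear the larger share.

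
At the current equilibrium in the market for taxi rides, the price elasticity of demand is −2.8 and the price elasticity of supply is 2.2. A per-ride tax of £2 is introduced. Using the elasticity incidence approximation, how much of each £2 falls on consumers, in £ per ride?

Consumers bear ≈ £0.88 per ride.

Incidence ratio: consumers' share ≈ εs / (εs + |εd|) = 2.2 / (2.2 + 2.8) = 0.44.
So consumers bear ≈ 0.44 × £2 = £0.88; suppliers bear £1.12.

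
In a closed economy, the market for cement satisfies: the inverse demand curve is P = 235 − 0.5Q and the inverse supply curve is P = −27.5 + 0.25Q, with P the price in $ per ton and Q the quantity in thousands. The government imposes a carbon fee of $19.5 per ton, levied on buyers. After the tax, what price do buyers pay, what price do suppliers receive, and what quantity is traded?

Rewrite in direct form: Qd = 470 − 2P and Qs = 4P + 110.
Before the tax: set 470 − 2P = 4P + 110 → P* = $60, Q* = 350.
With the tax collected from buyers, demand (in seller-price terms) shifts: Qd = 470 − 2(P + 19.5).
New equilibrium: buyers pay $73, suppliers receive $53.5, Q = 324. (Wedge: Pb − Ps = 19.5.)

Buyers pay $73; suppliers receive $53.5; quantity = 324.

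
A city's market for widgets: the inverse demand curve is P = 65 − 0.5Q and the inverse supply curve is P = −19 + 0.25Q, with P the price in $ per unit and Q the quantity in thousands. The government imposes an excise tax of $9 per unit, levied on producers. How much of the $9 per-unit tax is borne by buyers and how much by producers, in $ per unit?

Rewrite in direct form: Qd = 130 − 2P and Qs = 4P + 76.
Without the tax, 130 − 2P = 4P + 76 gives 6P = 54, so P* = $9 and Q* = 112.
With the tax collected from producers, supply shifts: Qs = 4(P − 9) + 76.
New equilibrium: buyers pay $15, producers receive $6, Q = 100. (Wedge: Pb − Ps = 9.)
Burden on buyers: $6; on producers: $3. (They sum to $9.)
The less price-elastic side of the market bears the larger share of a per-unit tax.

Buyers bear $6 per unit; producers bear $3 per unit.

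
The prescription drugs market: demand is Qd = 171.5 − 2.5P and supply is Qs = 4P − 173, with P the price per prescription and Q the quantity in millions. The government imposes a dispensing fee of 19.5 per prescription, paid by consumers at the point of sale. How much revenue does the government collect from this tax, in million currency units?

Tax revenue = 175.5 million.

Without the tax, 171.5 − 2.5P = 4P − 173 gives 6.5P = 344.5, so P* = 53 and Q* = 39.
With the tax collected from consumers, demand (in seller-price terms) shifts: Qd = 171.5 − 2.5(P + 19.5).
New equilibrium: consumers pay 65, producers receive 45.5, Q = 9. (Wedge: Pb − Ps = 19.5.)
Revenue = t · Q = 19.5 · 9 = 175.5.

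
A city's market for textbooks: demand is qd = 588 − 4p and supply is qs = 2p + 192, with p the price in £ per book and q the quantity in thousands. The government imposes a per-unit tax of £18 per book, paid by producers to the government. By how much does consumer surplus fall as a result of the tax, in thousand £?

Without the tax, 588 − 4p = 2p + 192 gives 6p = 396, so p* = £66 and q* = 324.
With the tax collected from producers, supply shifts: qs = 2(p − 18) + 192.
New equilibrium: buyers pay £72, producers receive £54, q = 300. (Wedge: pb − ps = 18.)
ΔCS is the trapezoid between Q = 300 and Q = 324 of height £6: ½ · (324 + 300) · 6 = £1872.

Consumer surplus falls by £1872 thousand.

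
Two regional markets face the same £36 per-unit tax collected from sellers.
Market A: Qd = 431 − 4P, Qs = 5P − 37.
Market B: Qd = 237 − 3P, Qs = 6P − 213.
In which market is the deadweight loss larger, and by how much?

Market A, by £144.

Market A: pre-tax P* = £52, Q* = 223; post-tax Q = 143; deadweight loss = £1440.
Market B: pre-tax P* = £50, Q* = 87; post-tax Q = 15; deadweight loss = £1296.
Difference: £1440 vs £1296 → market A is larger by £144.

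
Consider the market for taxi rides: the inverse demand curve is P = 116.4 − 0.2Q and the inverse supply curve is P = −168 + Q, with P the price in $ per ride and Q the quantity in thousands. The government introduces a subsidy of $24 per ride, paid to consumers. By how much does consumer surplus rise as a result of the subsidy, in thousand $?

Inverting to Q(P) form: Qd = 582 − 5P; Qs = P + 168.
Without the subsidy, 582 − 5P = P + 168 gives 6P = 414, so P* = $69 and Q* = 237.
With a per-unit subsidy paid to consumers, each effectively pays P − 24, so demand becomes Qd = 582 − 5(P − 24).
New equilibrium: consumers pay $65, sellers receive $89, Q = 257. (Wedge: Pb − Ps = −24.)
ΔCS is the trapezoid between Q = 257 and Q = 237 of height $4: ½ · (237 + 257) · 4 = $988.

Consumer surplus rises by $988 thousand.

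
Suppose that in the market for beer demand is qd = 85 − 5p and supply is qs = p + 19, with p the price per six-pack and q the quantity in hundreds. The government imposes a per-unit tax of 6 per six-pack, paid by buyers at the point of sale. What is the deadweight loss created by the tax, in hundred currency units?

Deadweight loss = 15 hundred.

Without the tax, 85 − 5p = p + 19 gives 6p = 66, so p* = 11 and q* = 30.
With the tax collected from buyers, demand (in seller-price terms) shifts: qd = 85 − 5(p + 6).
Solving gives q = 25 with buyers paying 12 and sellers receiving 6 (the 6 wedge).
Quantity falls by |ΔQ| = |30 − 25| = 5.
DWL = ½ · t · |ΔQ| = ½ · 6 · 5 = 15.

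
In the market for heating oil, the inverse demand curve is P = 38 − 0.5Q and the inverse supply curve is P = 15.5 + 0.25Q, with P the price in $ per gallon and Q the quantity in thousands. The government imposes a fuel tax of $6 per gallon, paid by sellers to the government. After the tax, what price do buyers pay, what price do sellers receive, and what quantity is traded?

Rewrite in direct form: Qd = 76 − 2P and Qs = 4P − 62.
Without the tax, 76 − 2P = 4P − 62 gives 6P = 138, so P* = $23 and Q* = 30.
With the tax collected from sellers, supply shifts: Qs = 4(P − 6) − 62.
New equilibrium: buyers pay $27, sellers receive $21, Q = 22. (Wedge: Pb − Ps = 6.)
The less price-elastic side of the market bears the larger share of a per-unit tax.

Buyers pay $27; sellers receive $21; quantity = 22.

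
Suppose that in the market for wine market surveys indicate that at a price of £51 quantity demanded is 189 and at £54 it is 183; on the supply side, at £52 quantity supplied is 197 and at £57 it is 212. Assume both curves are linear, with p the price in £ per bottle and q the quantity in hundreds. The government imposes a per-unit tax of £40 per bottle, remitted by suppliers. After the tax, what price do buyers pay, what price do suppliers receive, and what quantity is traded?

Demand slope: (183 − 189)/(54 − 51) = -2, so qd = 291 − 2p.
Supply slope: (212 − 197)/(57 − 52) = 3, so qs = 3p + 41.
Before the tax: set 291 − 2p = 3p + 41 → p* = £50, q* = 191.
With the tax collected from suppliers, supply shifts: qs = 3(p − 40) + 41.
New equilibrium: buyers pay £74, suppliers receive £34, q = 143. (Wedge: pb − ps = 40.)
The less price-elastic side of the market bears the larger share of a per-unit tax.

Buyers pay £74; suppliers receive £34; quantity = 143.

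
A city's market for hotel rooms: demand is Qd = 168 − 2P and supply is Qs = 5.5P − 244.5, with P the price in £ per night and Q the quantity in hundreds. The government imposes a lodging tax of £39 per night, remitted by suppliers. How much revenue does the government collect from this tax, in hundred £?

Without the tax, 168 − 2P = 5.5P − 244.5 gives 7.5P = 412.5, so P* = £55 and Q* = 58.
With the tax collected from suppliers, supply shifts: Qs = 5.5(P − 39) − 244.5.
New equilibrium: consumers pay £83.6, suppliers receive £44.6, Q = 0.8. (Wedge: Pb − Ps = 39.)
Revenue = t · Q = 39 · 0.8 = £31.2.

Tax revenue = £31.2 hundred.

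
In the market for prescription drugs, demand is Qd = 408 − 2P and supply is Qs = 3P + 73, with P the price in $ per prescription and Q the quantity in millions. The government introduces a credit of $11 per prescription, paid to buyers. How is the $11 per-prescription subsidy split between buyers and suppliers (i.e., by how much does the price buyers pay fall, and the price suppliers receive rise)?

Before the subsidy: set 408 − 2P = 3P + 73 → P* = $67, Q* = 274.
With a per-unit subsidy paid to buyers, each effectively pays P − 11, so demand becomes Qd = 408 − 2(P − 11).
Solving gives Q = 287.2 with buyers paying $60.4 and suppliers receiving $71.4 (the $11 wedge).
Gain to buyers: $6.6; to suppliers: $4.4. (They sum to $11.)

Buyers gain $6.6 per prescription; suppliers gain $4.4 per prescription.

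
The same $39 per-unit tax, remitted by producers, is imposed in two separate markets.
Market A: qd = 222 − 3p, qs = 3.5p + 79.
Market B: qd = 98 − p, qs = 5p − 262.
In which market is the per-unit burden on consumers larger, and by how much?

Market A: pre-tax p* = $22, q* = 156; post-tax q = 93; per-unit burden on consumers = $21.
Market B: pre-tax p* = $60, q* = 38; post-tax q = 5.5; per-unit burden on consumers = $32.5.
Difference: $21 vs $32.5 → market B is larger by $11.5.

Market B, by $11.5.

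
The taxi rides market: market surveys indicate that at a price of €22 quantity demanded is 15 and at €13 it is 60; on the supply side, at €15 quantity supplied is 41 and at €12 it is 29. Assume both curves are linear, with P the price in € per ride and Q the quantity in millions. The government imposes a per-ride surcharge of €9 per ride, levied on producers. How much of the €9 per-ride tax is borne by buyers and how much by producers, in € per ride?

Demand slope: (60 − 15)/(13 − 22) = -5, so Qd = 125 − 5P.
Supply slope: (29 − 41)/(12 − 15) = 4, so Qs = 4P − 19.
Before the tax: set 125 − 5P = 4P − 19 → P* = €16, Q* = 45.
With the tax collected from producers, supply shifts: Qs = 4(P − 9) − 19.
New equilibrium: buyers pay €20, producers receive €11, Q = 25. (Wedge: Pb − Ps = 9.)
Burden on buyers: €4; on producers: €5. (They sum to €9.)

Buyers bear €4 per ride; producers bear €5 per ride.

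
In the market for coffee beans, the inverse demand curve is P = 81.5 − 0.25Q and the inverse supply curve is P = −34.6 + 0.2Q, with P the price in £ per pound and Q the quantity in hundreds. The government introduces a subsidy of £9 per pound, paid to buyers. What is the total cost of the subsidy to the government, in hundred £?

Inverting to Q(P) form: Qd = 326 − 4P; Qs = 5P + 173.
Before the subsidy: set 326 − 4P = 5P + 173 → P* = £17, Q* = 258.
With a per-unit subsidy paid to buyers, each effectively pays P − 9, so demand becomes Qd = 326 − 4(P − 9).
Solving gives Q = 278 with buyers paying £12 and producers receiving £21 (the £9 wedge).
Outlay = t · Q = 9 · 278 = £2502.

Government outlay = £2502 hundred.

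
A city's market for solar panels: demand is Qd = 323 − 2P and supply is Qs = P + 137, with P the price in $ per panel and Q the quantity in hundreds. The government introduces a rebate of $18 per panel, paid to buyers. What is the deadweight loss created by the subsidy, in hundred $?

Before the subsidy: set 323 − 2P = P + 137 → P* = $62, Q* = 199.
With a per-unit subsidy paid to buyers, each effectively pays P − 18, so demand becomes Qd = 323 − 2(P − 18).
Solving gives Q = 211 with buyers paying $56 and suppliers receiving $74 (the $18 wedge).
Quantity rises by |ΔQ| = |199 − 211| = 12.
DWL = ½ · t · |ΔQ| = ½ · 18 · 12 = $108.

Deadweight loss = $108 hundred.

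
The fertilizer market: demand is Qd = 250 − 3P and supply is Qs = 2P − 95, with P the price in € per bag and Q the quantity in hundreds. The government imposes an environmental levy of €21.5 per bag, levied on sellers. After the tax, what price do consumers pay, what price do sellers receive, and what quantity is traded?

Consumers pay €77.6; sellers receive €56.1; quantity = 17.2.

Before the tax: set 250 − 3P = 2P − 95 → P* = €69, Q* = 43.
With the tax collected from sellers, supply shifts: Qs = 2(P − 21.5) − 95.
New equilibrium: consumers pay €77.6, sellers receive €56.1, Q = 17.2. (Wedge: Pb − Ps = 21.5.)
The less price-elastic side of the market bears the larger share of a per-unit tax.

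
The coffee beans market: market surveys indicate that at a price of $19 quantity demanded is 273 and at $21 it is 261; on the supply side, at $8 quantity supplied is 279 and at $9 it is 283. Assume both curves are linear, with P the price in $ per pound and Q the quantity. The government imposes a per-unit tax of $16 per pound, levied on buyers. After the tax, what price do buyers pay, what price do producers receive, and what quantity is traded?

Demand slope: (261 − 273)/(21 − 19) = -6, so Qd = 387 − 6P.
Supply slope: (283 − 279)/(9 − 8) = 4, so Qs = 4P + 247.
Without the tax, 387 − 6P = 4P + 247 gives 10P = 140, so P* = $14 and Q* = 303.
With the tax collected from buyers, demand (in seller-price terms) shifts: Qd = 387 − 6(P + 16).
Solving gives Q = 264.6 with buyers paying $20.4 and producers receiving $4.4 (the $16 wedge).
The less price-elastic side of the market bears the larger share of a per-unit tax.

Buyers pay $20.4; producers receive $4.4; quantity = 264.6.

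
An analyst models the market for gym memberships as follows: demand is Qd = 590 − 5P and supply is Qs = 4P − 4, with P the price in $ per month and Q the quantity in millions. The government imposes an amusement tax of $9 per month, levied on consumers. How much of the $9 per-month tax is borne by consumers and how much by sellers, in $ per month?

Consumers bear $4 per month; sellers bear $5 per month.

Before the tax: set 590 − 5P = 4P − 4 → P* = $66, Q* = 260.
With the tax collected from consumers, demand (in seller-price terms) shifts: Qd = 590 − 5(P + 9).
Solving gives Q = 240 with consumers paying $70 and sellers receiving $61 (the $9 wedge).
Burden on consumers: $4; on sellers: $5. (They sum to $9.)
The less price-elastic side of the market bears the larger share of a per-unit tax.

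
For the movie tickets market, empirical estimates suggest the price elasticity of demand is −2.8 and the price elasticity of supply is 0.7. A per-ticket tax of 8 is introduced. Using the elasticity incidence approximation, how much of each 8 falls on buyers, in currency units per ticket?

Incidence ratio: buyers' share ≈ εs / (εs + |εd|) = 0.7 / (0.7 + 2.8) = 0.2.
So buyers bear ≈ 0.2 × 8 = 1.6; producers bear 6.4.

Buyers bear ≈ 1.6 per ticket.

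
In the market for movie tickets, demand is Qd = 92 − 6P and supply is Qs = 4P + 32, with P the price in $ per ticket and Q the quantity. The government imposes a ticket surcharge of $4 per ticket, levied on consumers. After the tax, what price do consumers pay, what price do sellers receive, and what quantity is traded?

Before the tax: set 92 − 6P = 4P + 32 → P* = $6, Q* = 56.
With the tax collected from consumers, demand (in seller-price terms) shifts: Qd = 92 − 6(P + 4).
New equilibrium: consumers pay $7.6, sellers receive $3.6, Q = 46.4. (Wedge: Pb − Ps = 4.)
The less price-elastic side of the market bears the larger share of a per-unit tax.

Consumers pay $7.6; sellers receive $3.6; quantity = 46.4.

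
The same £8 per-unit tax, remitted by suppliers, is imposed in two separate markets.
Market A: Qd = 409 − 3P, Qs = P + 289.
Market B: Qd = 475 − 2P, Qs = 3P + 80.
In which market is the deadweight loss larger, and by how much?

Market B, by £14.4.

Market A: pre-tax P* = £30, Q* = 319; post-tax Q = 313; deadweight loss = £24.
Market B: pre-tax P* = £79, Q* = 317; post-tax Q = 307.4; deadweight loss = £38.4.
Difference: £24 vs £38.4 → market B is larger by £14.4.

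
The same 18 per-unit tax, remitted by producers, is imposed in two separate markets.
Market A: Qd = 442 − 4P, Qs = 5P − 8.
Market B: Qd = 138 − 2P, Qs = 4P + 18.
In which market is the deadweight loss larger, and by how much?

Market A, by 144.

Market A: pre-tax P* = 50, Q* = 242; post-tax Q = 202; deadweight loss = 360.
Market B: pre-tax P* = 20, Q* = 98; post-tax Q = 74; deadweight loss = 216.
Difference: 360 vs 216 → market A is larger by 144.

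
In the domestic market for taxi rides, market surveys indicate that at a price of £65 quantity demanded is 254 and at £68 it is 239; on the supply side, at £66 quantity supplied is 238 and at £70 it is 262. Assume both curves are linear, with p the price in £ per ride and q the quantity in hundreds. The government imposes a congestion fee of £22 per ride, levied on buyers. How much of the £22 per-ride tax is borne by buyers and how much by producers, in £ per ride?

Demand slope: (239 − 254)/(68 − 65) = -5, so qd = 579 − 5p.
Supply slope: (262 − 238)/(70 − 66) = 6, so qs = 6p − 158.
Before the tax: set 579 − 5p = 6p − 158 → p* = £67, q* = 244.
With the tax collected from buyers, demand (in seller-price terms) shifts: qd = 579 − 5(p + 22).
New equilibrium: buyers pay £79, producers receive £57, q = 184. (Wedge: pb − ps = 22.)
Burden on buyers: £12; on producers: £10. (They sum to £22.)

Buyers bear £12 per ride; producers bear £10 per ride.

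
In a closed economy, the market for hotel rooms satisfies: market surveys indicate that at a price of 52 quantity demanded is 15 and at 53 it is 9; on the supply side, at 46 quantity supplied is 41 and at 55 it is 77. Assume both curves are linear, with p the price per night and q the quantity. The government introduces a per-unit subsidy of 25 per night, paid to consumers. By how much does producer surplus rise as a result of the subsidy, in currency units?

Demand slope: (9 − 15)/(53 − 52) = -6, so qd = 327 − 6p.
Supply slope: (77 − 41)/(55 − 46) = 4, so qs = 4p − 143.
Without the subsidy, 327 − 6p = 4p − 143 gives 10p = 470, so p* = 47 and q* = 45.
With a per-unit subsidy paid to consumers, each effectively pays p − 25, so demand becomes qd = 327 − 6(p − 25).
New equilibrium: consumers pay 37, sellers receive 62, q = 105. (Wedge: pb − ps = −25.)
ΔPS is the trapezoid between Q = 105 and Q = 45 of height 15: ½ · (45 + 105) · 15 = 1125.

Producer surplus rises by 1125.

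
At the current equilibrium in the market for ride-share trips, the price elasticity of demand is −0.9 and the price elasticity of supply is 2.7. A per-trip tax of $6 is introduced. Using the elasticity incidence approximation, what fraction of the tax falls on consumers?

Consumers' share ≈ 0.75.

Incidence ratio: consumers' share ≈ εs / (εs + |εd|) = 2.7 / (2.7 + 0.9) = 0.75.
Supply is the more elastic side, so consumers bear the larger share.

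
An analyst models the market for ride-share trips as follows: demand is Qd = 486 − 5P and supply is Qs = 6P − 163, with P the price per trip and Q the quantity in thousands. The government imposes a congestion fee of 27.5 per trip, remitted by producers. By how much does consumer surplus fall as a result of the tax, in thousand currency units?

Consumer surplus falls by 2302.5 thousand.

Without the tax, 486 − 5P = 6P − 163 gives 11P = 649, so P* = 59 and Q* = 191.
With the tax collected from producers, supply shifts: Qs = 6(P − 27.5) − 163.
New equilibrium: consumers pay 74, producers receive 46.5, Q = 116. (Wedge: Pb − Ps = 27.5.)
ΔCS is the trapezoid between Q = 116 and Q = 191 of height 15: ½ · (191 + 116) · 15 = 2302.5.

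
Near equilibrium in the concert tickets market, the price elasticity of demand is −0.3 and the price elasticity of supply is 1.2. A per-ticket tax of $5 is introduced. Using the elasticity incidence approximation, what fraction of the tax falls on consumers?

Consumers' share ≈ 0.8.

Incidence ratio: consumers' share ≈ εs / (εs + |εd|) = 1.2 / (1.2 + 0.3) = 0.8.
Supply is the more elastic side, so consumers bear the larger share.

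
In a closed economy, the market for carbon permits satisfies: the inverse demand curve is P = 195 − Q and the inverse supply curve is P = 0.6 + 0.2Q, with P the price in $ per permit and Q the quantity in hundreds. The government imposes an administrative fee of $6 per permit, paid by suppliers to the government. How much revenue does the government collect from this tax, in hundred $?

Tax revenue = $942 hundred.

Rewrite in direct form: Qd = 195 − P and Qs = 5P − 3.
Before the tax: set 195 − P = 5P − 3 → P* = $33, Q* = 162.
With the tax collected from suppliers, supply shifts: Qs = 5(P − 6) − 3.
New equilibrium: consumers pay $38, suppliers receive $32, Q = 157. (Wedge: Pb − Ps = 6.)
Revenue = t · Q = 6 · 157 = $942.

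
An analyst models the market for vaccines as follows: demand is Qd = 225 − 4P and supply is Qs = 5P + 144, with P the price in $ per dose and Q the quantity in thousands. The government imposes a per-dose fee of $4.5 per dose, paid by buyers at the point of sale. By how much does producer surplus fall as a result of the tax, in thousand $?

Before the tax: set 225 − 4P = 5P + 144 → P* = $9, Q* = 189.
With the tax collected from buyers, demand (in seller-price terms) shifts: Qd = 225 − 4(P + 4.5).
New equilibrium: buyers pay $11.5, sellers receive $7, Q = 179. (Wedge: Pb − Ps = 4.5.)
ΔPS is the trapezoid between Q = 179 and Q = 189 of height $2: ½ · (189 + 179) · 2 = $368.

Producer surplus falls by $368 thousand.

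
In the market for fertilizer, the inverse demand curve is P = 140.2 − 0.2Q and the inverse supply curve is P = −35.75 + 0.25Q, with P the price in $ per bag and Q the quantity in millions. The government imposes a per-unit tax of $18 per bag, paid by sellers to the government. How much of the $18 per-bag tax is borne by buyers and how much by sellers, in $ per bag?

Inverting to Q(P) form: Qd = 701 − 5P; Qs = 4P + 143.
Without the tax, 701 − 5P = 4P + 143 gives 9P = 558, so P* = $62 and Q* = 391.
With the tax collected from sellers, supply shifts: Qs = 4(P − 18) + 143.
Solving gives Q = 351 with buyers paying $70 and sellers receiving $52 (the $18 wedge).
Burden on buyers: $8; on sellers: $10. (They sum to $18.)

Buyers bear $8 per bag; sellers bear $10 per bag.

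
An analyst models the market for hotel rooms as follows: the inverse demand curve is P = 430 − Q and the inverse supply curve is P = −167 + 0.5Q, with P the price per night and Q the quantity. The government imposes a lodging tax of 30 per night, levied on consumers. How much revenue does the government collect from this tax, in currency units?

Inverting to Q(P) form: Qd = 430 − P; Qs = 2P + 334.
Without the tax, 430 − P = 2P + 334 gives 3P = 96, so P* = 32 and Q* = 398.
With the tax collected from consumers, demand (in seller-price terms) shifts: Qd = 430 − (P + 30).
New equilibrium: consumers pay 52, suppliers receive 22, Q = 378. (Wedge: Pb − Ps = 30.)
Revenue = t · Q = 30 · 378 = 11340.

Tax revenue = 11340.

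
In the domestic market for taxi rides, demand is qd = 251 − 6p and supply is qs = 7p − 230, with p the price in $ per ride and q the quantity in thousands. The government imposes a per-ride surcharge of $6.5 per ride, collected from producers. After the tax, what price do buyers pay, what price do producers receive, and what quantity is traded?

Before the tax: set 251 − 6p = 7p − 230 → p* = $37, q* = 29.
With the tax collected from producers, supply shifts: qs = 7(p − 6.5) − 230.
New equilibrium: buyers pay $40.5, producers receive $34, q = 8. (Wedge: pb − ps = 6.5.)
The less price-elastic side of the market bears the larger share of a per-unit tax.

Buyers pay $40.5; producers receive $34; quantity = 8.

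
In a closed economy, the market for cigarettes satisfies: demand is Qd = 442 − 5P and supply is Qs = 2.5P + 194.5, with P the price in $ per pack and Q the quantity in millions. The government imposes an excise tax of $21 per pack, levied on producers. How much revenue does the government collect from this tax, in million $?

Tax revenue = $5082 million.

Before the tax: set 442 − 5P = 2.5P + 194.5 → P* = $33, Q* = 277.
With the tax collected from producers, supply shifts: Qs = 2.5(P − 21) + 194.5.
Solving gives Q = 242 with consumers paying $40 and producers receiving $19 (the $21 wedge).
Revenue = t · Q = 21 · 242 = $5082.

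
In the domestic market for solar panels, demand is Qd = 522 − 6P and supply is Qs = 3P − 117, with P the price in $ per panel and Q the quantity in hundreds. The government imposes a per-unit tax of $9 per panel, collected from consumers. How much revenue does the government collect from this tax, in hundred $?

Tax revenue = $702 hundred.

Without the tax, 522 − 6P = 3P − 117 gives 9P = 639, so P* = $71 and Q* = 96.
With the tax collected from consumers, demand (in seller-price terms) shifts: Qd = 522 − 6(P + 9).
New equilibrium: consumers pay $74, sellers receive $65, Q = 78. (Wedge: Pb − Ps = 9.)
Revenue = t · Q = 9 · 78 = $702.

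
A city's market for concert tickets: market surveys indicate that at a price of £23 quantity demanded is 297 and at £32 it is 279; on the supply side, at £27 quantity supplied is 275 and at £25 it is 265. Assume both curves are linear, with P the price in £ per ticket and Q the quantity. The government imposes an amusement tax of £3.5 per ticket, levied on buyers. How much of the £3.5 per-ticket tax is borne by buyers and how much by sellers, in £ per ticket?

Buyers bear £2.5 per ticket; sellers bear £1 per ticket.

Demand slope: (279 − 297)/(32 − 23) = -2, so Qd = 343 − 2P.
Supply slope: (265 − 275)/(25 − 27) = 5, so Qs = 5P + 140.
Before the tax: set 343 − 2P = 5P + 140 → P* = £29, Q* = 285.
With the tax collected from buyers, demand (in seller-price terms) shifts: Qd = 343 − 2(P + 3.5).
New equilibrium: buyers pay £31.5, sellers receive £28, Q = 280. (Wedge: Pb − Ps = 3.5.)
Burden on buyers: £2.5; on sellers: £1. (They sum to £3.5.)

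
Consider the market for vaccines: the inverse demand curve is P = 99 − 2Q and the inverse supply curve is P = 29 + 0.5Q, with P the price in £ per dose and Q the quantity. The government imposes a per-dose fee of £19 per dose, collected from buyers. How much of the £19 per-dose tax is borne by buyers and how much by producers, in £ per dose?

Rewrite in direct form: Qd = 49.5 − 0.5P and Qs = 2P − 58.
Before the tax: set 49.5 − 0.5P = 2P − 58 → P* = £43, Q* = 28.
With the tax collected from buyers, demand (in seller-price terms) shifts: Qd = 49.5 − 0.5(P + 19).
New equilibrium: buyers pay £58.2, producers receive £39.2, Q = 20.4. (Wedge: Pb − Ps = 19.)
Burden on buyers: £15.2; on producers: £3.8. (They sum to £19.)

Buyers bear £15.2 per dose; producers bear £3.8 per dose.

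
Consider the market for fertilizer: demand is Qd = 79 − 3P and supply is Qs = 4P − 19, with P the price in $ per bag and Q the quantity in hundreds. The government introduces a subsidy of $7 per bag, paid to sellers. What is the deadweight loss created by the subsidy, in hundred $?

Deadweight loss = $42 hundred.

Without the subsidy, 79 − 3P = 4P − 19 gives 7P = 98, so P* = $14 and Q* = 37.
With a per-unit subsidy paid to sellers, each receives P + 7 per unit sold, so supply becomes Qs = 4(P + 7) − 19.
Solving gives Q = 49 with buyers paying $10 and sellers receiving $17 (the $7 wedge).
Quantity rises by |ΔQ| = |37 − 49| = 12.
DWL = ½ · t · |ΔQ| = ½ · 7 · 12 = $42.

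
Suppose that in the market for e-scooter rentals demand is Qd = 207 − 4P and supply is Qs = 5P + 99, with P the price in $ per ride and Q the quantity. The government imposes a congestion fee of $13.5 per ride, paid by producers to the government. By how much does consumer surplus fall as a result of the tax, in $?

Consumer surplus falls by $1080.

Without the tax, 207 − 4P = 5P + 99 gives 9P = 108, so P* = $12 and Q* = 159.
With the tax collected from producers, supply shifts: Qs = 5(P − 13.5) + 99.
Solving gives Q = 129 with buyers paying $19.5 and producers receiving $6 (the $13.5 wedge).
ΔCS is the trapezoid between Q = 129 and Q = 159 of height $7.5: ½ · (159 + 129) · 7.5 = $1080.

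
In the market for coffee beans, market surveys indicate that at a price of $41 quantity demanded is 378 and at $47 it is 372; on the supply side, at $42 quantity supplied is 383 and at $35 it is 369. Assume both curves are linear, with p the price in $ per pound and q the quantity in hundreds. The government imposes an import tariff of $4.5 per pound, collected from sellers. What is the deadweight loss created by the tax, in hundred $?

Demand slope: (372 − 378)/(47 − 41) = -1, so qd = 419 − p.
Supply slope: (369 − 383)/(35 − 42) = 2, so qs = 2p + 299.
Without the tax, 419 − p = 2p + 299 gives 3p = 120, so p* = $40 and q* = 379.
With the tax collected from sellers, supply shifts: qs = 2(p − 4.5) + 299.
New equilibrium: buyers pay $43, sellers receive $38.5, q = 376. (Wedge: pb − ps = 4.5.)
Quantity falls by |ΔQ| = |379 − 376| = 3.
DWL = ½ · t · |ΔQ| = ½ · 4.5 · 3 = $6.75.

Deadweight loss = $6.75 hundred.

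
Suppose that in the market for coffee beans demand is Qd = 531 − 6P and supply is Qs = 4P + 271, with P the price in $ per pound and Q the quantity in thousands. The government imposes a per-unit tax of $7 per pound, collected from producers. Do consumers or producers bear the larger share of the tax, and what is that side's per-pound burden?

Producers bear the larger share: $4.2 per pound.

Without the tax, 531 − 6P = 4P + 271 gives 10P = 260, so P* = $26 and Q* = 375.
With the tax collected from producers, supply shifts: Qs = 4(P − 7) + 271.
Solving gives Q = 358.2 with consumers paying $28.8 and producers receiving $21.8 (the $7 wedge).
Per-pound burden: consumers $2.8, producers $4.2.
Producers take the larger share because supply is less price-elastic here (demand slope 6 vs supply slope 4).
The less price-elastic side of the market bears the larger share of a per-unit tax.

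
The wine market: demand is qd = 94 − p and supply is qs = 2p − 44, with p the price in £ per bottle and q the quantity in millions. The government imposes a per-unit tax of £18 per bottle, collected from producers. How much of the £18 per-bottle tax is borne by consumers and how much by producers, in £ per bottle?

Without the tax, 94 − p = 2p − 44 gives 3p = 138, so p* = £46 and q* = 48.
With the tax collected from producers, supply shifts: qs = 2(p − 18) − 44.
New equilibrium: consumers pay £58, producers receive £40, q = 36. (Wedge: pb − ps = 18.)
Burden on consumers: £12; on producers: £6. (They sum to £18.)
The less price-elastic side of the market bears the larger share of a per-unit tax.

Consumers bear £12 per bottle; producers bear £6 per bottle.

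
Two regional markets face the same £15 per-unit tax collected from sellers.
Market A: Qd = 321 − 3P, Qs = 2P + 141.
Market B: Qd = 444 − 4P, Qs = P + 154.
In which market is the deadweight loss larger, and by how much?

Market A: pre-tax P* = £36, Q* = 213; post-tax Q = 195; deadweight loss = £135.
Market B: pre-tax P* = £58, Q* = 212; post-tax Q = 200; deadweight loss = £90.
Difference: £135 vs £90 → market A is larger by £45.

Market A, by £45.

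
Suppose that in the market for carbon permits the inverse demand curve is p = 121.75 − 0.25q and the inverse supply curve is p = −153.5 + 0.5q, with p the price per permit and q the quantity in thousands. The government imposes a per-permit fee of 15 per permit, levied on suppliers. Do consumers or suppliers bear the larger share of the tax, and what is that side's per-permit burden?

Inverting to q(p) form: qd = 487 − 4p; qs = 2p + 307.
Without the tax, 487 − 4p = 2p + 307 gives 6p = 180, so p* = 30 and q* = 367.
With the tax collected from suppliers, supply shifts: qs = 2(p − 15) + 307.
New equilibrium: consumers pay 35, suppliers receive 20, q = 347. (Wedge: pb − ps = 15.)
Per-permit burden: consumers 5, suppliers 10.
Suppliers take the larger share because supply is less price-elastic here (demand slope 4 vs supply slope 2).

Suppliers bear the larger share: 10 per permit.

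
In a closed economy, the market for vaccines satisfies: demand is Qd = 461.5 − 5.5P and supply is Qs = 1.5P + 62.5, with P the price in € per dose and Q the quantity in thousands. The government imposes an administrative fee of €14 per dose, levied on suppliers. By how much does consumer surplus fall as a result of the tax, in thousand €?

Consumer surplus falls by €419.25 thousand.

Before the tax: set 461.5 − 5.5P = 1.5P + 62.5 → P* = €57, Q* = 148.
With the tax collected from suppliers, supply shifts: Qs = 1.5(P − 14) + 62.5.
Solving gives Q = 131.5 with buyers paying €60 and suppliers receiving €46 (the €14 wedge).
ΔCS is the trapezoid between Q = 131.5 and Q = 148 of height €3: ½ · (148 + 131.5) · 3 = €419.25.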